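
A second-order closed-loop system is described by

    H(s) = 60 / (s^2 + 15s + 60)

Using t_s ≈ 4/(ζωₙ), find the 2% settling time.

t_s ≈ 0.5333 s

Comparing s^2 + 15s + 60 to s^2 + 2ζωₙs + ωₙ²: ωₙ = √60 ≈ 7.746 rad/s and ζ = 15/(2·√60) ≈ 0.9682.
ζωₙ = 15/2 = 7.5, so t_s ≈ 4/(ζωₙ) = 4/7.5 ≈ 0.5333 s.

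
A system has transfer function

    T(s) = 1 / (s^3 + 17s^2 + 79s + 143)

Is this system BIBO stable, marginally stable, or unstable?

stable

The denominator s^3 + 17s^2 + 79s + 143 factors as (s + 11)(s^2 + 6s + 13), giving poles at s = -11, -3 ± 2j.
Since all poles lie strictly in the left half-plane, the system is stable.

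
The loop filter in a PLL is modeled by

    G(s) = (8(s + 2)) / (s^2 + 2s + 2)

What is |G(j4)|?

Substitute s = j4: numerator = 16 + j32, denominator = -14 + j8.
|G(j4)| = |16 + j32| / |-14 + j8| = 35.777 / 16.125 ≈ 2.219.

|G(j4)| ≈ 2.219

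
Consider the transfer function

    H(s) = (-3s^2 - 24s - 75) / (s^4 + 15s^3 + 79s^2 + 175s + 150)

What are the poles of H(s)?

The poles are the roots of the denominator s^4 + 15s^3 + 79s^2 + 175s + 150 = 0.
Trying s = -6: the polynomial evaluates to 0, so (s + 6) is a factor.
Dividing out leaves s^3 + 9s^2 + 25s + 25 = 0.
This factors further as (s^2 + 4s + 5)(s + 5) = 0.

s = -2 + j, -2 - j, -6, -5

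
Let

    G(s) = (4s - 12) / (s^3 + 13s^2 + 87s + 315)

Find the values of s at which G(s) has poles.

The poles are the roots of the denominator s^3 + 13s^2 + 87s + 315 = 0.
Trying s = -7: the polynomial evaluates to 0, so (s + 7) is a factor.
Dividing out leaves s^2 + 6s + 45 = 0.
The quadratic formula then gives s = -3 ± 6j.

s = -3 ± 6j, -7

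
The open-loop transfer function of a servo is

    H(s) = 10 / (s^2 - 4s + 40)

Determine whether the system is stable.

unstable

The denominator s^2 - 4s + 40 factors as (s^2 - 4s + 40), giving poles at s = 2 ± 6j.
Since the pole(s) at s = 2 + 6j, 2 - 6j lie in the right half-plane, the system is unstable.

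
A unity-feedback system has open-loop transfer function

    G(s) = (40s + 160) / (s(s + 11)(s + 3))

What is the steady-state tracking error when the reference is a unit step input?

e_ss = 0

G(s) has one pole at the origin.
This is a Type 1 system; for a step input the steady-state error is zero.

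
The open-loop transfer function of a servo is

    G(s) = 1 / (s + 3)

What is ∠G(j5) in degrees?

∠G(j5) ≈ -59.04°

At s = j5: numerator = 1, denominator = 3 + j5.
∠G = ∠num − ∠den = 0° − (59.036°) = -59.04°.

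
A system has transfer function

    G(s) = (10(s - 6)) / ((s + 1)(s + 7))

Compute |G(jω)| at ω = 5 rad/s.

|G(j5)| ≈ 1.781

Substitute s = j5: numerator = -60 + j50, denominator = -18 + j40.
|G(j5)| = |-60 + j50| / |-18 + j40| = 78.102 / 43.863 ≈ 1.781.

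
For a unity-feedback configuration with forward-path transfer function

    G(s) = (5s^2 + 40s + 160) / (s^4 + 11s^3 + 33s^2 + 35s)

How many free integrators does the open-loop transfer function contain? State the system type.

Type 1

Factor s from the denominator: s^4 + 11s^3 + 33s^2 + 35s = s·(s^3 + 11s^2 + 33s + 35).
There is 1 pole at the origin, so the system is Type 1.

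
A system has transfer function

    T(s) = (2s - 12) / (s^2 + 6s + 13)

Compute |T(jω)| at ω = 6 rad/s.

|T(j6)| ≈ 0.3973

Substitute s = j6: numerator = -12 + j12, denominator = -23 + j36.
|T(j6)| = |-12 + j12| / |-23 + j36| = 16.971 / 42.720 ≈ 0.3973.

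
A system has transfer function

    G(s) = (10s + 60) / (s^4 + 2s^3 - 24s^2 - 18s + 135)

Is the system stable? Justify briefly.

unstable

The denominator s^4 + 2s^3 - 24s^2 - 18s + 135 factors as (s - 3)^2(s + 5)(s + 3), giving poles at s = 3, 3, -5, -3.
Since the pole(s) at s = 3, 3 lie in the right half-plane, the system is unstable.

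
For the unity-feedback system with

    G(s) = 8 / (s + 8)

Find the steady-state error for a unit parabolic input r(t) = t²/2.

e_ss = ∞

G(s) has no poles at the origin.
This is a Type 0 system; Ka = lim_{s→0} s^2·G(s) = 0, so the steady-state error for a parabola input is infinite.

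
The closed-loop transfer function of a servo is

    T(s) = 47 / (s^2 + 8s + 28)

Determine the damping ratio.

ζ ≈ 0.7559

Compare the denominator to the standard form s^2 + 2ζωₙs + ωₙ².
ωₙ² = 28, so ωₙ = √28 ≈ 5.292 rad/s.
2ζωₙ = 8, so ζ = 8/(2·√28) ≈ 0.7559.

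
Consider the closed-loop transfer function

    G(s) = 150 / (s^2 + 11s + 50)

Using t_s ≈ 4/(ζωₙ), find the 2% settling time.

t_s ≈ 0.7273 s

Comparing s^2 + 11s + 50 to s^2 + 2ζωₙs + ωₙ²: ωₙ = √50 ≈ 7.071 rad/s and ζ = 11/(2·√50) ≈ 0.7778.
ζωₙ = 11/2 = 5.5, so t_s ≈ 4/(ζωₙ) = 4/5.5 ≈ 0.7273 s.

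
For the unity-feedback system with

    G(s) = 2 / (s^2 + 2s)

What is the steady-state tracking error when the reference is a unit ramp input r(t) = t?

e_ss = 1

G(s) has one pole at the origin.
This is a Type 1 system. Kv = lim_{s→0} s·G(s) = 2/2 = 1.
e_ss = 1/Kv = 1/(1) = 1.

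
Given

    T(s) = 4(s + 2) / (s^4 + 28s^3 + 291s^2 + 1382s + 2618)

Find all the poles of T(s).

s = -5 ± 3j, -7, -11

The poles are the roots of the denominator s^4 + 28s^3 + 291s^2 + 1382s + 2618 = 0.
Trying s = -7: the polynomial evaluates to 0, so (s + 7) is a factor.
Dividing out leaves s^3 + 21s^2 + 144s + 374 = 0.
This factors further as (s^2 + 10s + 34)(s + 11) = 0.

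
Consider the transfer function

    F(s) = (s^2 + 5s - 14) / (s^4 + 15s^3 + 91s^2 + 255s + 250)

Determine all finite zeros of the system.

s = -7, 2

Set the numerator to zero: s^2 + 5s - 14 = 0.
Factoring: (s + 7)(s - 2) = 0.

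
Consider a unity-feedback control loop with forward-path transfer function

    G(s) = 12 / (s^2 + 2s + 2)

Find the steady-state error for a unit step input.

G(s) has no poles at the origin.
This is a Type 0 system. Kp = lim_{s→0} G(s) = 12/2 = 6.
e_ss = 1/(1 + Kp) = 1/(1 + 6) = 1/7 ≈ 0.1429.

e_ss = 0.1429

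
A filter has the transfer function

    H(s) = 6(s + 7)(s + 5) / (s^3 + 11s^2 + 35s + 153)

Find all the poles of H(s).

s = -9, -1 + 4j, -1 - 4j

The poles are the roots of the denominator s^3 + 11s^2 + 35s + 153 = 0.
Trying s = -9: the polynomial evaluates to 0, so (s + 9) is a factor.
Dividing out leaves s^2 + 2s + 17 = 0.
The quadratic formula then gives s = -1 ± 4j.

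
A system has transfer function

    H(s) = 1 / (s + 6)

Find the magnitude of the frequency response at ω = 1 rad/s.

|H(j1)| ≈ 0.1644

Substitute s = j1: numerator = 1, denominator = 6 + j1.
|H(j1)| = |1| / |6 + j1| = 1 / 6.0828 ≈ 0.1644.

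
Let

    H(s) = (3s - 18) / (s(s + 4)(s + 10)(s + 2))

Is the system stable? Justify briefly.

The poles can be read from the denominator factors: s = 0, -4, -10, -2.
Since the simple pole(s) at s = 0 lie on the jω-axis with none in the right half-plane, the system is marginally stable.

marginally stable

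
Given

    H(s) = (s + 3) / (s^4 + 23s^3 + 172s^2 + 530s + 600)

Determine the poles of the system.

The poles are the roots of the denominator s^4 + 23s^3 + 172s^2 + 530s + 600 = 0.
Trying s = -5: the polynomial evaluates to 0, so (s + 5) is a factor.
Dividing out leaves s^3 + 18s^2 + 82s + 120 = 0.
This factors further as (s + 12)(s^2 + 6s + 10) = 0.

s = -5, -12, -3 + j, -3 - j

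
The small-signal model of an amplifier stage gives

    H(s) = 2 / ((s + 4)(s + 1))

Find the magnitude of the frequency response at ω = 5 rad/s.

|H(j5)| ≈ 0.06126

Substitute s = j5: numerator = 2, denominator = -21 + j25.
|H(j5)| = |2| / |-21 + j25| = 2 / 32.650 ≈ 0.06126.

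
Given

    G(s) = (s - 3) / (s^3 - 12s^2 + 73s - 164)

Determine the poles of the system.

The poles are the roots of the denominator s^3 - 12s^2 + 73s - 164 = 0.
Trying s = 4: the polynomial evaluates to 0, so (s - 4) is a factor.
Dividing out leaves s^2 - 8s + 41 = 0.
The quadratic formula then gives s = 4 ± 5j.

s = 4 + 5j, 4 - 5j, 4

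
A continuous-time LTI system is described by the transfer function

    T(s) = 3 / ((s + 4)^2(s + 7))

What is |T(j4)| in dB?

|T(j4)|_dB ≈ -38.7 dB

Substitute s = j4: numerator = 3, denominator = -128 + j224.
|T(j4)| = |3| / |-128 + j224| = 3 / 257.99 ≈ 0.01163.
In decibels: 20·log₁₀(0.01163) ≈ -38.7 dB.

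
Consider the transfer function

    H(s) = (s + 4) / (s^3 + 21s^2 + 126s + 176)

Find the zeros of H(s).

s = -4

Set the numerator to zero: s + 4 = 0.
So s = -4.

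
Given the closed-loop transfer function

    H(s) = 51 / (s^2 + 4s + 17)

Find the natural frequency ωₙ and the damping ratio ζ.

ωₙ ≈ 4.123 rad/s, ζ ≈ 0.4851

Compare the denominator to the standard form s^2 + 2ζωₙs + ωₙ².
ωₙ² = 17, so ωₙ = √17 ≈ 4.123 rad/s.
2ζωₙ = 4, so ζ = 4/(2·√17) ≈ 0.4851.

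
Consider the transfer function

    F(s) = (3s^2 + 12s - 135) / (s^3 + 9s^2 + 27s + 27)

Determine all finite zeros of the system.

s = -9, 5

Set the numerator to zero: 3s^2 + 12s - 135 = 0, i.e. 3·(s^2 + 4s - 45) = 0.
Factoring: (s + 9)(s - 5) = 0.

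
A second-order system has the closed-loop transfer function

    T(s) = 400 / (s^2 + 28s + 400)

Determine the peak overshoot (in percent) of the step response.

%OS ≈ 4.60%

Comparing s^2 + 28s + 400 to s^2 + 2ζωₙs + ωₙ²: ωₙ = 20 rad/s and ζ = 28/(2·20) = 0.7.
%OS = 100·exp(−πζ/√(1−ζ²)) = 100·exp(−π·0.7/√(1−0.7²)) ≈ 4.60%.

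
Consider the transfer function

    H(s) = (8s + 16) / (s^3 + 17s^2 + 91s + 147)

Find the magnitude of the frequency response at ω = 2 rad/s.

Substitute s = j2: numerator = 16 + j16, denominator = 79 + j174.
|H(j2)| = |16 + j16| / |79 + j174| = 22.627 / 191.09 ≈ 0.1184.

|H(j2)| ≈ 0.1184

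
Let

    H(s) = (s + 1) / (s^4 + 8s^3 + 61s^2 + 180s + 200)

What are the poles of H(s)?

The poles are the roots of the denominator s^4 + 8s^3 + 61s^2 + 180s + 200 = 0.
No real roots exist; factor into two real quadratics: (s^2 + 4s + 40)(s^2 + 4s + 5) = 0.
Each quadratic gives a conjugate pair via the quadratic formula.

s = -2 + 6j, -2 - 6j, -2 + j, -2 - j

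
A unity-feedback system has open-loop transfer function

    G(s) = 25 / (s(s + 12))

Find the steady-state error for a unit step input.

e_ss = 0

G(s) has one pole at the origin.
This is a Type 1 system; for a step input the steady-state error is zero.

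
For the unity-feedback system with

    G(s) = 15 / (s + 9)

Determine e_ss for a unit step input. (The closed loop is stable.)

e_ss = 0.3750

G(s) has no poles at the origin.
This is a Type 0 system. Kp = lim_{s→0} G(s) = 15/9 = 5/3.
e_ss = 1/(1 + Kp) = 1/(1 + 5/3) = 3/8 ≈ 0.3750.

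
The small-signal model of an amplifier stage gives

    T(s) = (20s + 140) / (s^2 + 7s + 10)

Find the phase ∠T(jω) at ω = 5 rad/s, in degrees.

At s = j5: numerator = 140 + j100, denominator = -15 + j35.
∠T = ∠num − ∠den = 35.538° − (113.20°) = -77.66°.

∠T(j5) ≈ -77.66°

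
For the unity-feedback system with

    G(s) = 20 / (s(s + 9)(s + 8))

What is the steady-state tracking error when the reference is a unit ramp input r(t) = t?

G(s) has one pole at the origin.
This is a Type 1 system. Kv = lim_{s→0} s·G(s) = 20/72 = 5/18.
e_ss = 1/Kv = 1/(5/18) = 18/5 ≈ 3.600.

e_ss = 3.600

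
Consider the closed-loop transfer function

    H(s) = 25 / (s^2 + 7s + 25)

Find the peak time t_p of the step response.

t_p ≈ 0.8798 s

Comparing s^2 + 7s + 25 to s^2 + 2ζωₙs + ωₙ²: ωₙ = 5 rad/s and ζ = 7/(2·5) = 0.7.
ζωₙ = 7/2 = 3.5, so ω_d = ωₙ√(1−ζ²) = √(ωₙ² − (ζωₙ)²) = √(25 − 3.5²) = √12.75 ≈ 3.571 rad/s.
t_p = π/ω_d = π/3.571 ≈ 0.8798 s.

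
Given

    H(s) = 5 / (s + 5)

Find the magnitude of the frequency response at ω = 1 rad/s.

|H(j1)| ≈ 0.9806

Substitute s = j1: numerator = 5, denominator = 5 + j1.
|H(j1)| = |5| / |5 + j1| = 5 / 5.0990 ≈ 0.9806.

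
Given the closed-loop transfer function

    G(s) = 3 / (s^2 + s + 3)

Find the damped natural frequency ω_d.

Comparing s^2 + s + 3 to s^2 + 2ζωₙs + ωₙ²: ωₙ = √3 ≈ 1.732 rad/s and ζ = 1/(2·√3) ≈ 0.2887.
ζωₙ = 1/2 = 0.5, so ω_d = ωₙ√(1−ζ²) = √(ωₙ² − (ζωₙ)²) = √(3 − 0.5²) = √2.75 ≈ 1.658 rad/s.

ω_d ≈ 1.658 rad/s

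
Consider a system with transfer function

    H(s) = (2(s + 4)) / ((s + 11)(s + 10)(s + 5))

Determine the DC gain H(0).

H(0) = 4/275 ≈ 0.01455

At s = 0 each factor (s + a) contributes a and each (s^2 + bs + c) contributes c.
H(0) = 2·(4) / ((11) · (10) · (5)) = 8/550 = 4/275.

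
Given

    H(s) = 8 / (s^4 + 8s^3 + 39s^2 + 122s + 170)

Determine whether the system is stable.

The denominator s^4 + 8s^3 + 39s^2 + 122s + 170 factors as (s^2 + 2s + 17)(s^2 + 6s + 10), giving poles at s = -1 ± 4j, -3 ± j.
Since all poles lie strictly in the left half-plane, the system is stable.

stable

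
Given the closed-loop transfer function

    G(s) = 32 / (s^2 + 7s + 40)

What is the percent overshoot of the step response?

%OS ≈ 12.4%

Comparing s^2 + 7s + 40 to s^2 + 2ζωₙs + ωₙ²: ωₙ = √40 ≈ 6.325 rad/s and ζ = 7/(2·√40) ≈ 0.5534.
%OS = 100·exp(−πζ/√(1−ζ²)) = 100·exp(−π·0.5534/√(1−0.5534²)) ≈ 12.4%.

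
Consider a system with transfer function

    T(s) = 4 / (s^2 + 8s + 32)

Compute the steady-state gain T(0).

T(0) = 1/8 ≈ 0.1250

At s = 0 each factor (s + a) contributes a and each (s^2 + bs + c) contributes c.
T(0) = 4·1 / ((32)) = 4/32 = 1/8.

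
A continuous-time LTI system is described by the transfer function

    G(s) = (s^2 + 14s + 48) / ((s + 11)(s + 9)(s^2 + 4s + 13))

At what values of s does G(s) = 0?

s = -8, -6

Set the numerator to zero: s^2 + 14s + 48 = 0.
Factoring: (s + 8)(s + 6) = 0.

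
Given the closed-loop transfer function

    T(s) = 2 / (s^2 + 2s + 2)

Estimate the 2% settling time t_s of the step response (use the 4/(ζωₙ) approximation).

t_s ≈ 4 s

Comparing s^2 + 2s + 2 to s^2 + 2ζωₙs + ωₙ²: ωₙ = √2 ≈ 1.414 rad/s and ζ = 2/(2·√2) ≈ 0.7071.
ζωₙ = 2/2 = 1, so t_s ≈ 4/(ζωₙ) = 4/1 = 4 s.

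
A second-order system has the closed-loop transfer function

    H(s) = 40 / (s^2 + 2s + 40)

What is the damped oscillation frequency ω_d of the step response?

Comparing s^2 + 2s + 40 to s^2 + 2ζωₙs + ωₙ²: ωₙ = √40 ≈ 6.325 rad/s and ζ = 2/(2·√40) ≈ 0.1581.
ζωₙ = 2/2 = 1, so ω_d = ωₙ√(1−ζ²) = √(ωₙ² − (ζωₙ)²) = √(40 − 1²) = √39 ≈ 6.245 rad/s.

ω_d ≈ 6.245 rad/s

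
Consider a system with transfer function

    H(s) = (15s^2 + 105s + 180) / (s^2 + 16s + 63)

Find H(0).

H(0) = 20/7 ≈ 2.857

Set s = 0: H(0) = (180) / (63) = 20/7.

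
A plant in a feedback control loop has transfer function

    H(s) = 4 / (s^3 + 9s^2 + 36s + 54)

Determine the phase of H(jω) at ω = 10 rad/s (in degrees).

∠H(j10) ≈ 142.9°

At s = j10: numerator = 4, denominator = -846 - j640.
∠H = ∠num − ∠den = 0° − (-142.89°) = 142.9°.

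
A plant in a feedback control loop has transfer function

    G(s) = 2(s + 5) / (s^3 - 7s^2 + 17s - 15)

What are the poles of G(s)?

s = 2 + j, 2 - j, 3

The poles are the roots of the denominator s^3 - 7s^2 + 17s - 15 = 0.
Trying s = 3: the polynomial evaluates to 0, so (s - 3) is a factor.
Dividing out leaves s^2 - 4s + 5 = 0.
The quadratic formula then gives s = 2 ± 1j.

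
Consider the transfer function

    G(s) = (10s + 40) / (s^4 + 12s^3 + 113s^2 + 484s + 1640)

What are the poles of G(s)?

The poles are the roots of the denominator s^4 + 12s^3 + 113s^2 + 484s + 1640 = 0.
No real roots exist; factor into two real quadratics: (s^2 + 8s + 41)(s^2 + 4s + 40) = 0.
Each quadratic gives a conjugate pair via the quadratic formula.

s = -4 ± 5j, -2 ± 6j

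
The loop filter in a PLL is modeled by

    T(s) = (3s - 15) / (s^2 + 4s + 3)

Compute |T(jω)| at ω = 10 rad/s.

|T(j10)| ≈ 0.3197

Substitute s = j10: numerator = -15 + j30, denominator = -97 + j40.
|T(j10)| = |-15 + j30| / |-97 + j40| = 33.541 / 104.92 ≈ 0.3197.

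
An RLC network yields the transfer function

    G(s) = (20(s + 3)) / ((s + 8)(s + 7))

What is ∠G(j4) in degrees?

At s = j4: numerator = 60 + j80, denominator = 40 + j60.
∠G = ∠num − ∠den = 53.130° − (56.310°) = -3.180°.

∠G(j4) ≈ -3.180°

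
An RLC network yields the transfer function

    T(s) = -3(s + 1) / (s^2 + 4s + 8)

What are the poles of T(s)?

The poles are the roots of the denominator s^2 + 4s + 8 = 0.
Using the quadratic formula: s = (-4 ± √(-16))/2 = -2 ± 2j.

s = -2 ± 2j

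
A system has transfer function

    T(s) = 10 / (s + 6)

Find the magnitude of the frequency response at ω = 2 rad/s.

Substitute s = j2: numerator = 10, denominator = 6 + j2.
|T(j2)| = |10| / |6 + j2| = 10 / 6.3246 ≈ 1.581.

|T(j2)| ≈ 1.581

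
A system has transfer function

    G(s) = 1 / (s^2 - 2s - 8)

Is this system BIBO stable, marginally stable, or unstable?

The denominator s^2 - 2s - 8 factors as (s + 2)(s - 4), giving poles at s = -2, 4.
Since the pole(s) at s = 4 lie in the right half-plane, the system is unstable.

unstable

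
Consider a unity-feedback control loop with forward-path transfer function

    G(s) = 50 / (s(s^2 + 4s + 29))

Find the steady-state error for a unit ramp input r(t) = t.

e_ss = 0.5800

G(s) has one pole at the origin.
This is a Type 1 system. Kv = lim_{s→0} s·G(s) = 50/29.
e_ss = 1/Kv = 1/(50/29) = 29/50 ≈ 0.5800.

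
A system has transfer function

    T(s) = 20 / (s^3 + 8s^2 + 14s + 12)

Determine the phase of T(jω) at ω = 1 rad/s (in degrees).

∠T(j1) ≈ -72.90°

At s = j1: numerator = 20, denominator = 4 + j13.
∠T = ∠num − ∠den = 0° − (72.897°) = -72.90°.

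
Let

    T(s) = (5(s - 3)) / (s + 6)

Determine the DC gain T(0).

T(0) = -5/2 ≈ -2.500

At s = 0 each factor (s + a) contributes a and each (s^2 + bs + c) contributes c.
T(0) = 5·(-3) / ((6)) = -15/6 = -5/2.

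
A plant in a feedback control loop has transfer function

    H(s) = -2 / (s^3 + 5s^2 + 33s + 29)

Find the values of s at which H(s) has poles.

s = -2 + 5j, -2 - 5j, -1

The poles are the roots of the denominator s^3 + 5s^2 + 33s + 29 = 0.
Trying s = -1: the polynomial evaluates to 0, so (s + 1) is a factor.
Dividing out leaves s^2 + 4s + 29 = 0.
The quadratic formula then gives s = -2 ± 5j.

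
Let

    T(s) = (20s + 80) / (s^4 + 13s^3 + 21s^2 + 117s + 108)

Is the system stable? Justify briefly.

marginally stable

The denominator s^4 + 13s^3 + 21s^2 + 117s + 108 factors as (s^2 + 9)(s + 1)(s + 12), giving poles at s = ±3j, -1, -12.
Since the simple pole(s) at s = ±3j lie on the jω-axis with none in the right half-plane, the system is marginally stable.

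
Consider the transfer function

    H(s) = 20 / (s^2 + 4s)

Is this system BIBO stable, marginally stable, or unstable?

The denominator s^2 + 4s factors as s(s + 4), giving poles at s = 0, -4.
Since the simple pole(s) at s = 0 lie on the jω-axis with none in the right half-plane, the system is marginally stable.

marginally stable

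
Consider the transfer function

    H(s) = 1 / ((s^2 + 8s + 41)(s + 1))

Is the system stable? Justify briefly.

The poles can be read from the denominator factors: s = -4 + 5j, -4 - 5j, -1.
Since all poles lie strictly in the left half-plane, the system is stable.

stable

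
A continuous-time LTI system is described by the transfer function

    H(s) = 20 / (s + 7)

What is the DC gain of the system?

H(0) = 20/7 ≈ 2.857

At s = 0 each factor (s + a) contributes a and each (s^2 + bs + c) contributes c.
H(0) = 20·1 / ((7)) = 20/7 = 20/7.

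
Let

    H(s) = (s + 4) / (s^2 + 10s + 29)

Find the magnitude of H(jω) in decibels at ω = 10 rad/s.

Substitute s = j10: numerator = 4 + j10, denominator = -71 + j100.
|H(j10)| = |4 + j10| / |-71 + j100| = 10.770 / 122.64 ≈ 0.08782.
In decibels: 20·log₁₀(0.08782) ≈ -21.1 dB.

|H(j10)|_dB ≈ -21.1 dB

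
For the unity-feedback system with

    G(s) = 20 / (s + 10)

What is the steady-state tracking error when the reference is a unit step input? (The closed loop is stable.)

G(s) has no poles at the origin.
This is a Type 0 system. Kp = lim_{s→0} G(s) = 20/10 = 2.
e_ss = 1/(1 + Kp) = 1/(1 + 2) = 1/3 ≈ 0.3333.

e_ss = 0.3333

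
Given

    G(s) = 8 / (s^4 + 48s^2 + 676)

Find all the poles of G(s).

s = 1 ± 5j, -1 ± 5j

The poles are the roots of the denominator s^4 + 48s^2 + 676 = 0.
No real roots exist; factor into two real quadratics: (s^2 - 2s + 26)(s^2 + 2s + 26) = 0.
Each quadratic gives a conjugate pair via the quadratic formula.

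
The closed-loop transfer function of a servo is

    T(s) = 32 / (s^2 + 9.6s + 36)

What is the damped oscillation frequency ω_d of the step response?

ω_d = 3.600 rad/s

Comparing s^2 + 9.6s + 36 to s^2 + 2ζωₙs + ωₙ²: ωₙ = 6 rad/s and ζ = 9.6/(2·6) = 0.8.
ζωₙ = 9.6/2 = 4.8, so ω_d = ωₙ√(1−ζ²) = √(ωₙ² − (ζωₙ)²) = √(36 − 4.8²) = √12.96 = 3.600 rad/s.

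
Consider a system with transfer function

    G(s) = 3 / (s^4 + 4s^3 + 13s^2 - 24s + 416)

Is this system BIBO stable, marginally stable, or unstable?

unstable

The denominator s^4 + 4s^3 + 13s^2 - 24s + 416 factors as (s^2 - 4s + 13)(s^2 + 8s + 32), giving poles at s = 2 ± 3j, -4 ± 4j.
Since the pole(s) at s = 2 + 3j, 2 - 3j lie in the right half-plane, the system is unstable.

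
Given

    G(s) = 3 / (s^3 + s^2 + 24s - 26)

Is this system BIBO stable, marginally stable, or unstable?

The denominator s^3 + s^2 + 24s - 26 factors as (s - 1)(s^2 + 2s + 26), giving poles at s = 1, -1 ± 5j.
Since the pole(s) at s = 1 lie in the right half-plane, the system is unstable.

unstable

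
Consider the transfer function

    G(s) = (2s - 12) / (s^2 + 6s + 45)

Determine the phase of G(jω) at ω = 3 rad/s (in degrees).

At s = j3: numerator = -12 + j6, denominator = 36 + j18.
∠G = ∠num − ∠den = 153.43° − (26.565°) = 126.9°.

∠G(j3) ≈ 126.9°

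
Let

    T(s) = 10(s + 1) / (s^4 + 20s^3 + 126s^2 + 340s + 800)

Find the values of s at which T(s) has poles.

s = -1 + 3j, -1 - 3j, -8, -10

The poles are the roots of the denominator s^4 + 20s^3 + 126s^2 + 340s + 800 = 0.
Trying s = -8: the polynomial evaluates to 0, so (s + 8) is a factor.
Dividing out leaves s^3 + 12s^2 + 30s + 100 = 0.
This factors further as (s^2 + 2s + 10)(s + 10) = 0.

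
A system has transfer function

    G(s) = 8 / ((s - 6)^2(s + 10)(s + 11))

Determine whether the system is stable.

The poles can be read from the denominator factors: s = 6, -10, -11, 6.
Since the pole(s) at s = 6, 6 lie in the right half-plane, the system is unstable.

unstable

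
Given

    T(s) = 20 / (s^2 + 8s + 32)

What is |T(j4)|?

Substitute s = j4: numerator = 20, denominator = 16 + j32.
|T(j4)| = |20| / |16 + j32| = 20 / 35.777 ≈ 0.5590.

|T(j4)| ≈ 0.5590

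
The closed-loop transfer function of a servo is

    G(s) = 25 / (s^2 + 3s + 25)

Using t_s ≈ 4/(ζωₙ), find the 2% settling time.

Comparing s^2 + 3s + 25 to s^2 + 2ζωₙs + ωₙ²: ωₙ = 5 rad/s and ζ = 3/(2·5) = 0.3.
ζωₙ = 3/2 = 1.5, so t_s ≈ 4/(ζωₙ) = 4/1.5 ≈ 2.667 s.

t_s ≈ 2.667 s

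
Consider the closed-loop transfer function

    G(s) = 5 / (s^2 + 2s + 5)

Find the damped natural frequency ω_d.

ω_d = 2 rad/s

Comparing s^2 + 2s + 5 to s^2 + 2ζωₙs + ωₙ²: ωₙ = √5 ≈ 2.236 rad/s and ζ = 2/(2·√5) ≈ 0.4472.
ζωₙ = 2/2 = 1, so ω_d = ωₙ√(1−ζ²) = √(ωₙ² − (ζωₙ)²) = √(5 − 1²) = √4 = 2 rad/s.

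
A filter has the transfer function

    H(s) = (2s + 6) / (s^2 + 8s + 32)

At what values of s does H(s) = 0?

s = -3

Set the numerator to zero: 2s + 6 = 0, i.e. 2·(s + 3) = 0.
So s = -3.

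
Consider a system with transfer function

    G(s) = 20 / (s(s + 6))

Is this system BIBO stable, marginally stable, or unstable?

marginally stable

The poles can be read from the denominator factors: s = 0, -6.
Since the simple pole(s) at s = 0 lie on the jω-axis with none in the right half-plane, the system is marginally stable.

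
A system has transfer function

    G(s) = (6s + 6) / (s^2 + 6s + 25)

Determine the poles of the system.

The poles are the roots of the denominator s^2 + 6s + 25 = 0.
Using the quadratic formula: s = (-6 ± √(-64))/2 = -3 ± 4j.

s = -3 ± 4j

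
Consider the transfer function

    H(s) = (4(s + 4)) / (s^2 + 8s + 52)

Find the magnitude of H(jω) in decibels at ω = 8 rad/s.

Substitute s = j8: numerator = 16 + j32, denominator = -12 + j64.
|H(j8)| = |16 + j32| / |-12 + j64| = 35.777 / 65.115 ≈ 0.5494.
In decibels: 20·log₁₀(0.5494) ≈ -5.20 dB.

|H(j8)|_dB ≈ -5.20 dB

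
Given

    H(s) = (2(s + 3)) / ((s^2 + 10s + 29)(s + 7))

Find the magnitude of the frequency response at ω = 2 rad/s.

Substitute s = j2: numerator = 6 + j4, denominator = 135 + j190.
|H(j2)| = |6 + j4| / |135 + j190| = 7.2111 / 233.08 ≈ 0.03094.

|H(j2)| ≈ 0.03094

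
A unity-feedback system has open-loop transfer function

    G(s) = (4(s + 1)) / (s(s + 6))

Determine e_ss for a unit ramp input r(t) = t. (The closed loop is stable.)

G(s) has one pole at the origin.
This is a Type 1 system. Kv = lim_{s→0} s·G(s) = 4/6 = 2/3.
e_ss = 1/Kv = 1/(2/3) = 3/2 ≈ 1.500.

e_ss = 1.500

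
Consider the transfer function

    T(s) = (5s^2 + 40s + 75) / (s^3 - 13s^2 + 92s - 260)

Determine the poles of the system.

s = 5, 4 + 6j, 4 - 6j

The poles are the roots of the denominator s^3 - 13s^2 + 92s - 260 = 0.
Trying s = 5: the polynomial evaluates to 0, so (s - 5) is a factor.
Dividing out leaves s^2 - 8s + 52 = 0.
The quadratic formula then gives s = 4 ± 6j.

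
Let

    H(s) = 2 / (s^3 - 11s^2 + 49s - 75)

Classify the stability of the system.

unstable

The denominator s^3 - 11s^2 + 49s - 75 factors as (s^2 - 8s + 25)(s - 3), giving poles at s = 4 ± 3j, 3.
Since the pole(s) at s = 4 + 3j, 4 - 3j, 3 lie in the right half-plane, the system is unstable.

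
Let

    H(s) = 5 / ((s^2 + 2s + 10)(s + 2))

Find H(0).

At s = 0 each factor (s + a) contributes a and each (s^2 + bs + c) contributes c.
H(0) = 5·1 / ((10) · (2)) = 5/20 = 1/4.

H(0) = 1/4 ≈ 0.2500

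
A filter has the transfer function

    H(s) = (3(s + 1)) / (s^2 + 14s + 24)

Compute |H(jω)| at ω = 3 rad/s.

|H(j3)| ≈ 0.2127

Substitute s = j3: numerator = 3 + j9, denominator = 15 + j42.
|H(j3)| = |3 + j9| / |15 + j42| = 9.4868 / 44.598 ≈ 0.2127.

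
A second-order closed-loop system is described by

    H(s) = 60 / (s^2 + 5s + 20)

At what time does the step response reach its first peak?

t_p ≈ 0.8472 s

Comparing s^2 + 5s + 20 to s^2 + 2ζωₙs + ωₙ²: ωₙ = √20 ≈ 4.472 rad/s and ζ = 5/(2·√20) ≈ 0.5590.
ζωₙ = 5/2 = 2.5, so ω_d = ωₙ√(1−ζ²) = √(ωₙ² − (ζωₙ)²) = √(20 − 2.5²) = √13.75 ≈ 3.708 rad/s.
t_p = π/ω_d = π/3.708 ≈ 0.8472 s.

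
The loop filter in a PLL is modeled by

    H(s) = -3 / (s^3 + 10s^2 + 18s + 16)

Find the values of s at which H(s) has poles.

s = -1 + j, -1 - j, -8

The poles are the roots of the denominator s^3 + 10s^2 + 18s + 16 = 0.
Trying s = -8: the polynomial evaluates to 0, so (s + 8) is a factor.
Dividing out leaves s^2 + 2s + 2 = 0.
The quadratic formula then gives s = -1 ± 1j.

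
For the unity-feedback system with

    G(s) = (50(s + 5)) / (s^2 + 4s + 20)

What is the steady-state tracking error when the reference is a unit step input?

e_ss = 0.07407

G(s) has no poles at the origin.
This is a Type 0 system. Kp = lim_{s→0} G(s) = 250/20 = 25/2.
e_ss = 1/(1 + Kp) = 1/(1 + 25/2) = 2/27 ≈ 0.07407.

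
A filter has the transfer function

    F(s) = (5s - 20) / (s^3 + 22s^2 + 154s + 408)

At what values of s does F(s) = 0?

s = 4

Set the numerator to zero: 5s - 20 = 0, i.e. 5·(s - 4) = 0.
So s = 4.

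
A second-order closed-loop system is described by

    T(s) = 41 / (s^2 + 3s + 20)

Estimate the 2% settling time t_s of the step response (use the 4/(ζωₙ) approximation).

Comparing s^2 + 3s + 20 to s^2 + 2ζωₙs + ωₙ²: ωₙ = √20 ≈ 4.472 rad/s and ζ = 3/(2·√20) ≈ 0.3354.
ζωₙ = 3/2 = 1.5, so t_s ≈ 4/(ζωₙ) = 4/1.5 ≈ 2.667 s.

t_s ≈ 2.667 s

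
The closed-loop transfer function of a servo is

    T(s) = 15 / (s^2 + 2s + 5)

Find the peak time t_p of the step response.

t_p ≈ 1.571 s

Comparing s^2 + 2s + 5 to s^2 + 2ζωₙs + ωₙ²: ωₙ = √5 ≈ 2.236 rad/s and ζ = 2/(2·√5) ≈ 0.4472.
ζωₙ = 2/2 = 1, so ω_d = ωₙ√(1−ζ²) = √(ωₙ² − (ζωₙ)²) = √(5 − 1²) = √4 = 2 rad/s.
t_p = π/ω_d = π/2 ≈ 1.571 s.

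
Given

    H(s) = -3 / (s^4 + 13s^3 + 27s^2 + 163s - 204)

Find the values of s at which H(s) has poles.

The poles are the roots of the denominator s^4 + 13s^3 + 27s^2 + 163s - 204 = 0.
Trying s = -12: the polynomial evaluates to 0, so (s + 12) is a factor.
Dividing out leaves s^3 + s^2 + 15s - 17 = 0.
This factors further as (s^2 + 2s + 17)(s - 1) = 0.

s = -1 + 4j, -1 - 4j, -12, 1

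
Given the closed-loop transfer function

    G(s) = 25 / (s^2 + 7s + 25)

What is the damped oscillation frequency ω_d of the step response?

ω_d ≈ 3.571 rad/s

Comparing s^2 + 7s + 25 to s^2 + 2ζωₙs + ωₙ²: ωₙ = 5 rad/s and ζ = 7/(2·5) = 0.7.
ζωₙ = 7/2 = 3.5, so ω_d = ωₙ√(1−ζ²) = √(ωₙ² − (ζωₙ)²) = √(25 − 3.5²) = √12.75 ≈ 3.571 rad/s.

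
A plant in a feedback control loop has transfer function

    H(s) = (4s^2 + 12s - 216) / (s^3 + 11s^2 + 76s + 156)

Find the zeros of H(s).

Set the numerator to zero: 4s^2 + 12s - 216 = 0, i.e. 4·(s^2 + 3s - 54) = 0.
Factoring: (s - 6)(s + 9) = 0.

s = 6, -9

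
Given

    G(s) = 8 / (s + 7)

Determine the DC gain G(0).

At s = 0 each factor (s + a) contributes a and each (s^2 + bs + c) contributes c.
G(0) = 8·1 / ((7)) = 8/7 = 8/7.

G(0) = 8/7 ≈ 1.143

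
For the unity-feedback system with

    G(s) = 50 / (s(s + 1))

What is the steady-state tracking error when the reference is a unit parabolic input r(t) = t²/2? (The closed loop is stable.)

e_ss = ∞

G(s) has one pole at the origin.
This is a Type 1 system; Ka = lim_{s→0} s^2·G(s) = 0, so the steady-state error for a parabola input is infinite.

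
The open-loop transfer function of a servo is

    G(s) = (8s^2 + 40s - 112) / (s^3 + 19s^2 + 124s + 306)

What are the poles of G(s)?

s = -5 ± 3j, -9

The poles are the roots of the denominator s^3 + 19s^2 + 124s + 306 = 0.
Trying s = -9: the polynomial evaluates to 0, so (s + 9) is a factor.
Dividing out leaves s^2 + 10s + 34 = 0.
The quadratic formula then gives s = -5 ± 3j.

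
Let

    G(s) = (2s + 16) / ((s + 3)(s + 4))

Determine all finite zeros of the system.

s = -8

Set the numerator to zero: 2s + 16 = 0, i.e. 2·(s + 8) = 0.
So s = -8.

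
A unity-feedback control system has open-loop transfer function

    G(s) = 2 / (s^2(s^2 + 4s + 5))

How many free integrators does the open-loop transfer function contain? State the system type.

The denominator has 2 factors of s at the origin (free integrators), so this is a Type 2 system.

Type 2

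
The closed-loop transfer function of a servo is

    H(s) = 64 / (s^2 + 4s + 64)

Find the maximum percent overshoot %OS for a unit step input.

Comparing s^2 + 4s + 64 to s^2 + 2ζωₙs + ωₙ²: ωₙ = 8 rad/s and ζ = 4/(2·8) = 0.25.
%OS = 100·exp(−πζ/√(1−ζ²)) = 100·exp(−π·0.25/√(1−0.25²)) ≈ 44.4%.

%OS ≈ 44.4%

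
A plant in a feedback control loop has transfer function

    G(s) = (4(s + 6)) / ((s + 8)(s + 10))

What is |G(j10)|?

Substitute s = j10: numerator = 24 + j40, denominator = -20 + j180.
|G(j10)| = |24 + j40| / |-20 + j180| = 46.648 / 181.11 ≈ 0.2576.

|G(j10)| ≈ 0.2576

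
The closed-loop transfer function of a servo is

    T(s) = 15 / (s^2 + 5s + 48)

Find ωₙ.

Compare the denominator to the standard form s^2 + 2ζωₙs + ωₙ².
ωₙ² = 48, so ωₙ = √48 ≈ 6.928 rad/s.

ωₙ ≈ 6.928 rad/s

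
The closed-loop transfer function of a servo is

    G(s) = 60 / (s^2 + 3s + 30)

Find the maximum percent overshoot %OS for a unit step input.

%OS ≈ 40.9%

Comparing s^2 + 3s + 30 to s^2 + 2ζωₙs + ωₙ²: ωₙ = √30 ≈ 5.477 rad/s and ζ = 3/(2·√30) ≈ 0.2739.
%OS = 100·exp(−πζ/√(1−ζ²)) = 100·exp(−π·0.2739/√(1−0.2739²)) ≈ 40.9%.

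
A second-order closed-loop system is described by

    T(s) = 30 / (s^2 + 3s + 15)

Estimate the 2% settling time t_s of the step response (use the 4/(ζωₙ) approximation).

t_s ≈ 2.667 s

Comparing s^2 + 3s + 15 to s^2 + 2ζωₙs + ωₙ²: ωₙ = √15 ≈ 3.873 rad/s and ζ = 3/(2·√15) ≈ 0.3873.
ζωₙ = 3/2 = 1.5, so t_s ≈ 4/(ζωₙ) = 4/1.5 ≈ 2.667 s.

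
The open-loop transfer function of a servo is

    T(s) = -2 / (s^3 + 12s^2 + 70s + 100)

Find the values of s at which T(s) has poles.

s = -5 + 5j, -5 - 5j, -2

The poles are the roots of the denominator s^3 + 12s^2 + 70s + 100 = 0.
Trying s = -2: the polynomial evaluates to 0, so (s + 2) is a factor.
Dividing out leaves s^2 + 10s + 50 = 0.
The quadratic formula then gives s = -5 ± 5j.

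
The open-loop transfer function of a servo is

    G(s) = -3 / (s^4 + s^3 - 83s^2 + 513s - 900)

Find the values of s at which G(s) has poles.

s = 4 ± 3j, 3, -12

The poles are the roots of the denominator s^4 + s^3 - 83s^2 + 513s - 900 = 0.
Trying s = 3: the polynomial evaluates to 0, so (s - 3) is a factor.
Dividing out leaves s^3 + 4s^2 - 71s + 300 = 0.
This factors further as (s^2 - 8s + 25)(s + 12) = 0.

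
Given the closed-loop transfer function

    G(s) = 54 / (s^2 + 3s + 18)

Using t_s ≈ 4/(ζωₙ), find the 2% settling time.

t_s ≈ 2.667 s

Comparing s^2 + 3s + 18 to s^2 + 2ζωₙs + ωₙ²: ωₙ = √18 ≈ 4.243 rad/s and ζ = 3/(2·√18) ≈ 0.3536.
ζωₙ = 3/2 = 1.5, so t_s ≈ 4/(ζωₙ) = 4/1.5 ≈ 2.667 s.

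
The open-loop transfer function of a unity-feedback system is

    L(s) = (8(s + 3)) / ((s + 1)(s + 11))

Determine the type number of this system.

Type 0

The denominator has no factor of s at the origin — no free integrator — so this is a Type 0 system.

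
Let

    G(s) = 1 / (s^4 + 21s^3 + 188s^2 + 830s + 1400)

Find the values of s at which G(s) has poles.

s = -4, -5 + 5j, -5 - 5j, -7

The poles are the roots of the denominator s^4 + 21s^3 + 188s^2 + 830s + 1400 = 0.
Trying s = -4: the polynomial evaluates to 0, so (s + 4) is a factor.
Dividing out leaves s^3 + 17s^2 + 120s + 350 = 0.
This factors further as (s^2 + 10s + 50)(s + 7) = 0.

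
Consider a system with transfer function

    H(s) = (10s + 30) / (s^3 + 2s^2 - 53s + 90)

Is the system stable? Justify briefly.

The denominator s^3 + 2s^2 - 53s + 90 factors as (s - 5)(s - 2)(s + 9), giving poles at s = 5, 2, -9.
Since the pole(s) at s = 5, 2 lie in the right half-plane, the system is unstable.

unstable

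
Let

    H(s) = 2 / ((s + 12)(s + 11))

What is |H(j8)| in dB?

|H(j8)|_dB ≈ -39.8 dB

Substitute s = j8: numerator = 2, denominator = 68 + j184.
|H(j8)| = |2| / |68 + j184| = 2 / 196.16 ≈ 0.01020.
In decibels: 20·log₁₀(0.01020) ≈ -39.8 dB.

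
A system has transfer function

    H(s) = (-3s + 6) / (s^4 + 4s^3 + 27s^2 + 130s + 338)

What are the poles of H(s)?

s = 1 + 5j, 1 - 5j, -3 + 2j, -3 - 2j

The poles are the roots of the denominator s^4 + 4s^3 + 27s^2 + 130s + 338 = 0.
No real roots exist; factor into two real quadratics: (s^2 - 2s + 26)(s^2 + 6s + 13) = 0.
Each quadratic gives a conjugate pair via the quadratic formula.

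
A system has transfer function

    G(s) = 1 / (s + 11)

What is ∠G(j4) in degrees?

∠G(j4) ≈ -19.98°

At s = j4: numerator = 1, denominator = 11 + j4.
∠G = ∠num − ∠den = 0° − (19.983°) = -19.98°.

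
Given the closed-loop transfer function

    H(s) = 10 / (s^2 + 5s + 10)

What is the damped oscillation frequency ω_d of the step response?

ω_d ≈ 1.936 rad/s

Comparing s^2 + 5s + 10 to s^2 + 2ζωₙs + ωₙ²: ωₙ = √10 ≈ 3.162 rad/s and ζ = 5/(2·√10) ≈ 0.7906.
ζωₙ = 5/2 = 2.5, so ω_d = ωₙ√(1−ζ²) = √(ωₙ² − (ζωₙ)²) = √(10 − 2.5²) = √3.75 ≈ 1.936 rad/s.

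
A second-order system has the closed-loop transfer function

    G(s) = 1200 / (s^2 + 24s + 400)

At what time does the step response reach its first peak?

t_p ≈ 0.1963 s

Comparing s^2 + 24s + 400 to s^2 + 2ζωₙs + ωₙ²: ωₙ = 20 rad/s and ζ = 24/(2·20) = 0.6.
ζωₙ = 24/2 = 12, so ω_d = ωₙ√(1−ζ²) = √(ωₙ² − (ζωₙ)²) = √(400 − 12²) = √256 = 16 rad/s.
t_p = π/ω_d = π/16 ≈ 0.1963 s.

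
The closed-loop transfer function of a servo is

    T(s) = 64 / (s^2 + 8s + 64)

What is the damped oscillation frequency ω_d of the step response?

Comparing s^2 + 8s + 64 to s^2 + 2ζωₙs + ωₙ²: ωₙ = 8 rad/s and ζ = 8/(2·8) = 0.5.
ζωₙ = 8/2 = 4, so ω_d = ωₙ√(1−ζ²) = √(ωₙ² − (ζωₙ)²) = √(64 − 4²) = √48 ≈ 6.928 rad/s.

ω_d ≈ 6.928 rad/s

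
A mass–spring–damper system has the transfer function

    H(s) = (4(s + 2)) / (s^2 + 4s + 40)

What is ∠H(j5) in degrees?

∠H(j5) ≈ 15.07°

At s = j5: numerator = 8 + j20, denominator = 15 + j20.
∠H = ∠num − ∠den = 68.199° − (53.130°) = 15.07°.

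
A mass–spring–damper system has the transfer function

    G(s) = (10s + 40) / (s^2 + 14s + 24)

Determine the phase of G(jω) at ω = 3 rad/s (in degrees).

At s = j3: numerator = 40 + j30, denominator = 15 + j42.
∠G = ∠num − ∠den = 36.870° − (70.346°) = -33.48°.

∠G(j3) ≈ -33.48°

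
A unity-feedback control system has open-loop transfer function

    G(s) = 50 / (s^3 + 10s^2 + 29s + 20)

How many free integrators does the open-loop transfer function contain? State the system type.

Type 0

The denominator has no factor of s at the origin — no free integrator — so this is a Type 0 system.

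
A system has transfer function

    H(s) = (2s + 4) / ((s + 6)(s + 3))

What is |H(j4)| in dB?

Substitute s = j4: numerator = 4 + j8, denominator = 2 + j36.
|H(j4)| = |4 + j8| / |2 + j36| = 8.9443 / 36.056 ≈ 0.2481.
In decibels: 20·log₁₀(0.2481) ≈ -12.1 dB.

|H(j4)|_dB ≈ -12.1 dB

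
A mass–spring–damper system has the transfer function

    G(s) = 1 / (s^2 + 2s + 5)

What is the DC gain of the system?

G(0) = 1/5 ≈ 0.2000

Set s = 0: G(0) = (1) / (5) = 1/5.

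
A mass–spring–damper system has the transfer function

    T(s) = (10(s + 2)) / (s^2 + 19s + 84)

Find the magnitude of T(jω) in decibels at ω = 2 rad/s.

Substitute s = j2: numerator = 20 + j20, denominator = 80 + j38.
|T(j2)| = |20 + j20| / |80 + j38| = 28.284 / 88.566 ≈ 0.3194.
In decibels: 20·log₁₀(0.3194) ≈ -9.91 dB.

|T(j2)|_dB ≈ -9.91 dB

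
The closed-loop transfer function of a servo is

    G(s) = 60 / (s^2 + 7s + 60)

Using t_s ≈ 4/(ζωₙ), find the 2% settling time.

Comparing s^2 + 7s + 60 to s^2 + 2ζωₙs + ωₙ²: ωₙ = √60 ≈ 7.746 rad/s and ζ = 7/(2·√60) ≈ 0.4518.
ζωₙ = 7/2 = 3.5, so t_s ≈ 4/(ζωₙ) = 4/3.5 ≈ 1.143 s.

t_s ≈ 1.143 s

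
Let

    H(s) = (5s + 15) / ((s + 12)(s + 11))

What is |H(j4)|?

|H(j4)| ≈ 0.1689

Substitute s = j4: numerator = 15 + j20, denominator = 116 + j92.
|H(j4)| = |15 + j20| / |116 + j92| = 25 / 148.05 ≈ 0.1689.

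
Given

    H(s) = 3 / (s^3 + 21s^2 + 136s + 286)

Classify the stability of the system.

The denominator s^3 + 21s^2 + 136s + 286 factors as (s + 11)(s^2 + 10s + 26), giving poles at s = -11, -5 ± j.
Since all poles lie strictly in the left half-plane, the system is stable.

stable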